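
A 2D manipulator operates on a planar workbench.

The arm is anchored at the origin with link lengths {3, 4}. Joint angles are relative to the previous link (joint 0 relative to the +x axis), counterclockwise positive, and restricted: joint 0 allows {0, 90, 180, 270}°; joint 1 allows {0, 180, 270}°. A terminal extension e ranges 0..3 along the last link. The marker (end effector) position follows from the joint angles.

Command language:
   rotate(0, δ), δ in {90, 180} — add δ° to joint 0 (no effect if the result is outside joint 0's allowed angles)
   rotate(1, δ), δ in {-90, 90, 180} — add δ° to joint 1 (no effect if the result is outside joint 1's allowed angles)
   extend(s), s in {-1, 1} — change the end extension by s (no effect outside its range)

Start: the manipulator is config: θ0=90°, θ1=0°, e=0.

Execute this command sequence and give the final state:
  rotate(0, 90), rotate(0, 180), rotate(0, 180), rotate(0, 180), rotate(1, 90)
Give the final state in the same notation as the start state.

initial: config: θ0=90°, θ1=0°, e=0
step 1 (rotate(0, 90)): config: θ0=180°, θ1=0°, e=0
step 2 (rotate(0, 180)): config: θ0=0°, θ1=0°, e=0
step 3 (rotate(0, 180)): config: θ0=180°, θ1=0°, e=0
step 4 (rotate(0, 180)): config: θ0=0°, θ1=0°, e=0
step 5 (rotate(1, 90)): config: θ0=0°, θ1=0°, e=0

config: θ0=0°, θ1=0°, e=0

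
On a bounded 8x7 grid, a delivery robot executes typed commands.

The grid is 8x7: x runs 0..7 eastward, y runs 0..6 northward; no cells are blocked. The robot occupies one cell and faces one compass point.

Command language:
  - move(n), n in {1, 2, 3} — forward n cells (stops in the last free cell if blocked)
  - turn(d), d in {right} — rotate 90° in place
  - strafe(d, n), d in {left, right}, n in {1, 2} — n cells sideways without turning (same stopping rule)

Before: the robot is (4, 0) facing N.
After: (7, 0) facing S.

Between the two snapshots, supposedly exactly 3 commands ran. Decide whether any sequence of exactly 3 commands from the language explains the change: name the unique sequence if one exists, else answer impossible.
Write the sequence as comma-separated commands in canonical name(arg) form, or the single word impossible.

turn(right), move(3), turn(right)

key: position moved to (7,0) AND the heading swung to S — translation plus rotation needed
from: (4, 0) facing N
t=1 turn(right) ⇒ (4, 0) facing E
t=2 move(3) ⇒ (7, 0) facing E
t=3 turn(right) ⇒ (7, 0) facing S
uniquely the one of 512 3-step routes that fits.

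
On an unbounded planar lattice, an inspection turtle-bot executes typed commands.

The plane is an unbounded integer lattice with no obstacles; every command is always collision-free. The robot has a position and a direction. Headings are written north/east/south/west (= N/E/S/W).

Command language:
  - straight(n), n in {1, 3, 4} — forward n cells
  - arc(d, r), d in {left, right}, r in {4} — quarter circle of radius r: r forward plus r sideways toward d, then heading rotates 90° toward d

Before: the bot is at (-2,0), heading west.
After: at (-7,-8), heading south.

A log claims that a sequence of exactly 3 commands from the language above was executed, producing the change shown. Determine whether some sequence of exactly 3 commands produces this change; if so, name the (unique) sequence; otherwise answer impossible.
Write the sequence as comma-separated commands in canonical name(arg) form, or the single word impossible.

straight(1), arc(left, 4), straight(4)

key: running straight(4) before straight(1) would end elsewhere — order is forced
from: at (-2,0), heading west
1. straight(1) → at (-3,0), heading west
2. arc(left, 4) → at (-7,-4), heading south
3. straight(4) → at (-7,-8), heading south
no other 3-command option fits: unique.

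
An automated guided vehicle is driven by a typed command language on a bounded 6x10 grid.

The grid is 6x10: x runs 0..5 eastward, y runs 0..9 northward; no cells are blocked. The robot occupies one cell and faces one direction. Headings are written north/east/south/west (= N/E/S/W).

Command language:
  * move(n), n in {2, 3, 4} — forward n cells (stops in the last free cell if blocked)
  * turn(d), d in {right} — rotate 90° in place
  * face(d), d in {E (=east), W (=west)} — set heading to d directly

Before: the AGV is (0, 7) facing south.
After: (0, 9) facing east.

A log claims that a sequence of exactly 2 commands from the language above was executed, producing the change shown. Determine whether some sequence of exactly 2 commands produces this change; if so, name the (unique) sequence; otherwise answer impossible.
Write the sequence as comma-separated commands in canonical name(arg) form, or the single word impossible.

impossible

checked all 2-command options: none fits.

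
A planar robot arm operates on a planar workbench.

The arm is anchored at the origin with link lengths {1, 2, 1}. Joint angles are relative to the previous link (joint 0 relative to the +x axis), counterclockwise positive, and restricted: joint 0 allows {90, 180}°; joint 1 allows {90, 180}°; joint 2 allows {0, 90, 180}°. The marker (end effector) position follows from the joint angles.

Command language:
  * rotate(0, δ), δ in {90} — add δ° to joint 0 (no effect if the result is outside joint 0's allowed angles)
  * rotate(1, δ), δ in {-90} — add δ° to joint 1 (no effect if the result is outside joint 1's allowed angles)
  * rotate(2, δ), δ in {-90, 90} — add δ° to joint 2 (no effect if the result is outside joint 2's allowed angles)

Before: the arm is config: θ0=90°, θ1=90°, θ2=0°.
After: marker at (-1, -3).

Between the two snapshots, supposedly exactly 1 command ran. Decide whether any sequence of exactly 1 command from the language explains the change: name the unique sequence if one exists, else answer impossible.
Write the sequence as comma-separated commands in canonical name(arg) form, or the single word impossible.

rotate(0, 90)

from: config: θ0=90°, θ1=90°, θ2=0°
[1] after rotate(0, 90): config: θ0=180°, θ1=90°, θ2=0°
no other 1-command option fits: unique.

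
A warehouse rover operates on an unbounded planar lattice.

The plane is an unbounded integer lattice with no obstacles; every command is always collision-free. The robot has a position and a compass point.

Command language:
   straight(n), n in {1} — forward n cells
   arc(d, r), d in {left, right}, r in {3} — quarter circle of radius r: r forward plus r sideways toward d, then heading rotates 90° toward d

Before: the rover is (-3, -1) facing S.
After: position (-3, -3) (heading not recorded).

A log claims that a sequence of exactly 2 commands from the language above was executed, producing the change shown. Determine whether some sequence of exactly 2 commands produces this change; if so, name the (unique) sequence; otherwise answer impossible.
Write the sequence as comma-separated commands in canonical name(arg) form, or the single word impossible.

begin: (-3, -1) facing S
1. straight(1) → (-3, -2) facing S
2. straight(1) → (-3, -3) facing S
all 9 alternatives checked — unique.

straight(1), straight(1)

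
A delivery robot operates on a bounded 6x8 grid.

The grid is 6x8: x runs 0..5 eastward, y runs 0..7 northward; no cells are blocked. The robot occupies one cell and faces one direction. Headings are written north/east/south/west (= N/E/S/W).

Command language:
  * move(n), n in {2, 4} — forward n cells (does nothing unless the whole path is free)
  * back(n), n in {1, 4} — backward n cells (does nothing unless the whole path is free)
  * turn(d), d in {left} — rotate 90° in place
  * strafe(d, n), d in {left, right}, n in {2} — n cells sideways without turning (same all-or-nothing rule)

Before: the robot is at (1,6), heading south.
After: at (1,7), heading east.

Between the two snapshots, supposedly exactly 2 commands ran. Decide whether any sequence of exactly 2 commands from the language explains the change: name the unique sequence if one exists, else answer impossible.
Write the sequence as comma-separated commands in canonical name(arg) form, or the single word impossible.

back(1), turn(left)

key: running turn(left) before back(1) would end elsewhere — order is forced
from: at (1,6), heading south
[1] after back(1): at (1,7), heading south
[2] after turn(left): at (1,7), heading east
all 49 alternatives checked — unique.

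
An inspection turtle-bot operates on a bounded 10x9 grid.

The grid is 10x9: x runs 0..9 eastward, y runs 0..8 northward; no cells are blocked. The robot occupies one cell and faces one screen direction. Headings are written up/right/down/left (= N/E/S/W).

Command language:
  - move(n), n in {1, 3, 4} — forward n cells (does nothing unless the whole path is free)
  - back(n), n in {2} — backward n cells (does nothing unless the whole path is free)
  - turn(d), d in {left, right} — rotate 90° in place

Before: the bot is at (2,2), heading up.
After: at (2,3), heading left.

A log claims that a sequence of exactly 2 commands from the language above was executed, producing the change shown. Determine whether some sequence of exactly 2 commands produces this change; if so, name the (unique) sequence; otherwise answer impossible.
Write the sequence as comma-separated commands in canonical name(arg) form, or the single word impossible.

key: running turn(left) before move(1) would end elsewhere — order is forced
initial: at (2,2), heading up
step 1 (move(1)): at (2,3), heading up
step 2 (turn(left)): at (2,3), heading left
no rival 2-sequence matches.

move(1), turn(left)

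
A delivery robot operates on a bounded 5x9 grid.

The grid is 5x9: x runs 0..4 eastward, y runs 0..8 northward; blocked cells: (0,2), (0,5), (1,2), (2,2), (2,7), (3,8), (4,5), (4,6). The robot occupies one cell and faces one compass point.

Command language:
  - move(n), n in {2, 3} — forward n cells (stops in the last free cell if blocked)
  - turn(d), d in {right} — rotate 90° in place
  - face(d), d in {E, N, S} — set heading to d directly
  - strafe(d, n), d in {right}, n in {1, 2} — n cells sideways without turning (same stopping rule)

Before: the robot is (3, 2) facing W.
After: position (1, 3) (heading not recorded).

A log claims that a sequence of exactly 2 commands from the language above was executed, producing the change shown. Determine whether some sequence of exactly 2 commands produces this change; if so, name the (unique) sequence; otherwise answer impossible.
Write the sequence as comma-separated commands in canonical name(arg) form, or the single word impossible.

key: running move(2) before strafe(right, 1) would end elsewhere — order is forced
start: (3, 2) facing W
1. strafe(right, 1) → (3, 3) facing W
2. move(2) → (1, 3) facing W
no other 2-command option fits: unique.

strafe(right, 1), move(2)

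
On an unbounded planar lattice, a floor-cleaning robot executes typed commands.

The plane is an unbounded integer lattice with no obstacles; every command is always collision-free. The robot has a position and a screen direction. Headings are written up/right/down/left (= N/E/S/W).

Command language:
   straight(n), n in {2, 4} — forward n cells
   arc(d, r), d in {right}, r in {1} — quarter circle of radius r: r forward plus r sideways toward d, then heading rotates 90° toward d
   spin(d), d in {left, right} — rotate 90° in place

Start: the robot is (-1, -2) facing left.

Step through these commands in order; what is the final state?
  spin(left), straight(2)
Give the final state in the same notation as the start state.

start: (-1, -2) facing left
t=1 spin(left) ⇒ (-1, -2) facing down
t=2 straight(2) ⇒ (-1, -4) facing down

(-1, -4) facing down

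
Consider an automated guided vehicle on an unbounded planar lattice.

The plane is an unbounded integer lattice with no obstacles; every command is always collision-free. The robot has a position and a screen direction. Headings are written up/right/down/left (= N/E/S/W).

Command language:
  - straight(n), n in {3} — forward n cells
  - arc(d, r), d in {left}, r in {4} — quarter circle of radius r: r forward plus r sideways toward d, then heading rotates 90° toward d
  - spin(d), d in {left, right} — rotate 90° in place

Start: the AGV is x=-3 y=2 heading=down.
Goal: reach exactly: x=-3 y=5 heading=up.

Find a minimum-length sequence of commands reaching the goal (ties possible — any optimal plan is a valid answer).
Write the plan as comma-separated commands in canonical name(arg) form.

t0: x=-3 y=2 heading=down
step 1 (spin(left)): x=-3 y=2 heading=right
step 2 (spin(left)): x=-3 y=2 heading=up
step 3 (straight(3)): x=-3 y=5 heading=up
no 2-step plan works, so 3 is optimal.

spin(left), spin(left), straight(3)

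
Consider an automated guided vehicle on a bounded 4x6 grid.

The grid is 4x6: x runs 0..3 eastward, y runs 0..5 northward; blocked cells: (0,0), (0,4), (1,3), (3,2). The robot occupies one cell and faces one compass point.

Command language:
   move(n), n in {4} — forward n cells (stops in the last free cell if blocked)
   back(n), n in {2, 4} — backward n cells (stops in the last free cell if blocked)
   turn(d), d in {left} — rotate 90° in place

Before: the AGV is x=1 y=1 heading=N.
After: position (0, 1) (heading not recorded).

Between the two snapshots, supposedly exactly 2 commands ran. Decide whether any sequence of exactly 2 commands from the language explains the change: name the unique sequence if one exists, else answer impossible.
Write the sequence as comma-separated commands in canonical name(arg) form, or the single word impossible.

key: move(4) runs into the grid edge before its full distance
initial: x=1 y=1 heading=N
[1] after turn(left): x=1 y=1 heading=W
[2] after move(4): x=0 y=1 heading=W
no rival 2-sequence matches.

turn(left), move(4)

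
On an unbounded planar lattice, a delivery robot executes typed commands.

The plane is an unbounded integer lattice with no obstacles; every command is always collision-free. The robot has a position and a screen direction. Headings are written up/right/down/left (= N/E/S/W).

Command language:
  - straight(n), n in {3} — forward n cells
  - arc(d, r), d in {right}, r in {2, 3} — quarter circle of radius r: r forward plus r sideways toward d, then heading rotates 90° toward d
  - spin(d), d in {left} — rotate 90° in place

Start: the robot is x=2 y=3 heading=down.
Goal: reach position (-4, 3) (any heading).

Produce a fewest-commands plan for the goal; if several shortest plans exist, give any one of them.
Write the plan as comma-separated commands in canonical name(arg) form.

initial: x=2 y=3 heading=down
[1] after arc(right, 3): x=-1 y=0 heading=left
[2] after arc(right, 3): x=-4 y=3 heading=up
minimal: 2 command(s), checked below 2.

arc(right, 3), arc(right, 3)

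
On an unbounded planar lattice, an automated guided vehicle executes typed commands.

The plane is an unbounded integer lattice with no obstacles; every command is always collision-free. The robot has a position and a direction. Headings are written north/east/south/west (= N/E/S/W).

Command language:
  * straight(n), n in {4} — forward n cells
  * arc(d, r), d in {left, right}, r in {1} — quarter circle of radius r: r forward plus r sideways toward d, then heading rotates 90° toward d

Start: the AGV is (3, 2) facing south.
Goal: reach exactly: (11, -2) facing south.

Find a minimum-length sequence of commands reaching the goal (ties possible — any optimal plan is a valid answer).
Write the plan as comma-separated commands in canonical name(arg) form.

start: (3, 2) facing south
[1] after arc(left, 1): (4, 1) facing east
[2] after straight(4): (8, 1) facing east
[3] after arc(right, 1): (9, 0) facing south
[4] after arc(left, 1): (10, -1) facing east
[5] after arc(right, 1): (11, -2) facing south
minimal: 5 command(s), checked below 5.

arc(left, 1), straight(4), arc(right, 1), arc(left, 1), arc(right, 1)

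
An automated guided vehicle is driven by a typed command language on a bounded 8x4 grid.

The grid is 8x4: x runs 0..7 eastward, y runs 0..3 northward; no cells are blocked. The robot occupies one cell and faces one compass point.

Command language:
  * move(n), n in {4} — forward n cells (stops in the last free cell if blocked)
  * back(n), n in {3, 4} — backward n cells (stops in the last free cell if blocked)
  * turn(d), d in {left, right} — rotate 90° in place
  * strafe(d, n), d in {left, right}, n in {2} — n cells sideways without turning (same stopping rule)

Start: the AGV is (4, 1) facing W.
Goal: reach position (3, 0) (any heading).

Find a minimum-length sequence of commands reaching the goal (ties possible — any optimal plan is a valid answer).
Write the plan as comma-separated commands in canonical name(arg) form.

back(4), move(4), strafe(left, 2)

begin: (4, 1) facing W
[1] after back(4): (7, 1) facing W
[2] after move(4): (3, 1) facing W
[3] after strafe(left, 2): (3, 0) facing W
shorter routes all fall short; 3 is best.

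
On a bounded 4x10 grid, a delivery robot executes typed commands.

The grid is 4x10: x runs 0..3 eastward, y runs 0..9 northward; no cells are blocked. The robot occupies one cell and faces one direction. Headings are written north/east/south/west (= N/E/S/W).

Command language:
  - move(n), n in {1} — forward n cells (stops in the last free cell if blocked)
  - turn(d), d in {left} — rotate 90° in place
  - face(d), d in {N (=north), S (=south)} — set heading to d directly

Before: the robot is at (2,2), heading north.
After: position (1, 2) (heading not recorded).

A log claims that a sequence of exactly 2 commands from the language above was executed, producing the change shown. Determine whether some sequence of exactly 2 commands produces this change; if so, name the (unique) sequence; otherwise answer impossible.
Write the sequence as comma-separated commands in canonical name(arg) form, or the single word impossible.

turn(left), move(1)

key: running move(1) before turn(left) would end elsewhere — order is forced
begin: at (2,2), heading north
t=1 turn(left) ⇒ at (2,2), heading west
t=2 move(1) ⇒ at (1,2), heading west
no rival 2-sequence matches.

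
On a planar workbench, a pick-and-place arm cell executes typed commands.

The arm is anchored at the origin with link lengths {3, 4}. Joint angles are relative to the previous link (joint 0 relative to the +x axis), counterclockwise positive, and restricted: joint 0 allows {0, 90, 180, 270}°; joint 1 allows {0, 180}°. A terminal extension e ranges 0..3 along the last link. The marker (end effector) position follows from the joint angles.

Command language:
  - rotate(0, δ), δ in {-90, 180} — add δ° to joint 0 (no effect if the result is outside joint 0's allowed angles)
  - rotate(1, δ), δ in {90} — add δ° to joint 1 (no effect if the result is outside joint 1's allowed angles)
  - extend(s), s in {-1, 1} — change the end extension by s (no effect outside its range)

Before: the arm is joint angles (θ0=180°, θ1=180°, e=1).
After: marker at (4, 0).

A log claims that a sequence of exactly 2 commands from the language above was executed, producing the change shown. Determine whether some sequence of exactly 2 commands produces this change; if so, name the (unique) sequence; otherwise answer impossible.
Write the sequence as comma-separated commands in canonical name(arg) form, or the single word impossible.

begin: joint angles (θ0=180°, θ1=180°, e=1)
[1] after extend(1): joint angles (θ0=180°, θ1=180°, e=2)
[2] after extend(1): joint angles (θ0=180°, θ1=180°, e=3)
no rival 2-sequence matches.

extend(1), extend(1)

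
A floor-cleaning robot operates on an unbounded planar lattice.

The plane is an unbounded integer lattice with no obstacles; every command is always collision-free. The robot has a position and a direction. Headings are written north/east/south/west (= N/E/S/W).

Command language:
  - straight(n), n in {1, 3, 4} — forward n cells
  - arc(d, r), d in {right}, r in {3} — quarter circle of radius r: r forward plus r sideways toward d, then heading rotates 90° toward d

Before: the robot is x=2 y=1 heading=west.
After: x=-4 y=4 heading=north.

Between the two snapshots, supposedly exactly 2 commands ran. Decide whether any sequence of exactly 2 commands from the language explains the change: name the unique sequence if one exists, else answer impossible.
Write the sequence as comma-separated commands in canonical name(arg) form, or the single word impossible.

key: order matters: swapping straight(3) and arc(right, 3) lands elsewhere
begin: x=2 y=1 heading=west
1. straight(3) → x=-1 y=1 heading=west
2. arc(right, 3) → x=-4 y=4 heading=north
all 16 alternatives checked — unique.

straight(3), arc(right, 3)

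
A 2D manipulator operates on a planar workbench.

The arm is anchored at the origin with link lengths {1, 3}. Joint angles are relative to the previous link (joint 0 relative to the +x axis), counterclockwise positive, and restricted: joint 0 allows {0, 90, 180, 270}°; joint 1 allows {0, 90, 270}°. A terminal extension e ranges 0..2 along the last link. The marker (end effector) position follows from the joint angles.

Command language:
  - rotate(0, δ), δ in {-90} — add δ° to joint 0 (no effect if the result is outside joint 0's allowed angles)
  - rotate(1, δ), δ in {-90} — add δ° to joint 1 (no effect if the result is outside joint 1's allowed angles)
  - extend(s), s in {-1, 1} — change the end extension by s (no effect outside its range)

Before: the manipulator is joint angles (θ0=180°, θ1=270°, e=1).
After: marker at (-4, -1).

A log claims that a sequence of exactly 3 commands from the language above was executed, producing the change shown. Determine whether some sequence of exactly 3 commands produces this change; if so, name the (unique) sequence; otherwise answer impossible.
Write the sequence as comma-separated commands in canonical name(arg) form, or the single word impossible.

rotate(0, -90), rotate(0, -90), rotate(0, -90)

start: joint angles (θ0=180°, θ1=270°, e=1)
step 1 (rotate(0, -90)): joint angles (θ0=90°, θ1=270°, e=1)
step 2 (rotate(0, -90)): joint angles (θ0=0°, θ1=270°, e=1)
step 3 (rotate(0, -90)): joint angles (θ0=270°, θ1=270°, e=1)
no rival 3-sequence matches.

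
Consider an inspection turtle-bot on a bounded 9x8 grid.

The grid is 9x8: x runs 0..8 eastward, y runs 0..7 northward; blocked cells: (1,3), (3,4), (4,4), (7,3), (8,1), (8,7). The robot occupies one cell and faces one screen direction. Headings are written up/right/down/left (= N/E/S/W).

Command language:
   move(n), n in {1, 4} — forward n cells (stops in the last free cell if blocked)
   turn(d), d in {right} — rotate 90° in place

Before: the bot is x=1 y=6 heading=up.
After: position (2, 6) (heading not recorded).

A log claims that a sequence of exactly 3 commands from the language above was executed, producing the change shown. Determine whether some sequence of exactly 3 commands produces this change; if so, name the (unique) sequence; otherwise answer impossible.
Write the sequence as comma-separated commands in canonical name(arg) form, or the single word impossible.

turn(right), move(1), turn(right)

begin: x=1 y=6 heading=up
t=1 turn(right) ⇒ x=1 y=6 heading=right
t=2 move(1) ⇒ x=2 y=6 heading=right
t=3 turn(right) ⇒ x=2 y=6 heading=down
no rival 3-sequence matches.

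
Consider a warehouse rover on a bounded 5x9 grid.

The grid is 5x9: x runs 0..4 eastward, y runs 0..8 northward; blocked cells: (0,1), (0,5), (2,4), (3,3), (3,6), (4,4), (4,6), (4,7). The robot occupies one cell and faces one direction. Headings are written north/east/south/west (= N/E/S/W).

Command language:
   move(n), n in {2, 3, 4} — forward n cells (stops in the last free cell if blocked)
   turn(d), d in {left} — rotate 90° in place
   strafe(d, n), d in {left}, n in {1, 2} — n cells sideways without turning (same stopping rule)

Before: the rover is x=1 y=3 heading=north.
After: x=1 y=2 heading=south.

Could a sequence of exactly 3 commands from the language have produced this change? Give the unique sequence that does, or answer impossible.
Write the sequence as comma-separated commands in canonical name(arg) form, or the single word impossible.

key: position moved to (1,2) AND the heading swung to S — translation plus rotation needed
initial: x=1 y=3 heading=north
1. turn(left) → x=1 y=3 heading=west
2. strafe(left, 1) → x=1 y=2 heading=west
3. turn(left) → x=1 y=2 heading=south
no rival 3-sequence matches.

turn(left), strafe(left, 1), turn(left)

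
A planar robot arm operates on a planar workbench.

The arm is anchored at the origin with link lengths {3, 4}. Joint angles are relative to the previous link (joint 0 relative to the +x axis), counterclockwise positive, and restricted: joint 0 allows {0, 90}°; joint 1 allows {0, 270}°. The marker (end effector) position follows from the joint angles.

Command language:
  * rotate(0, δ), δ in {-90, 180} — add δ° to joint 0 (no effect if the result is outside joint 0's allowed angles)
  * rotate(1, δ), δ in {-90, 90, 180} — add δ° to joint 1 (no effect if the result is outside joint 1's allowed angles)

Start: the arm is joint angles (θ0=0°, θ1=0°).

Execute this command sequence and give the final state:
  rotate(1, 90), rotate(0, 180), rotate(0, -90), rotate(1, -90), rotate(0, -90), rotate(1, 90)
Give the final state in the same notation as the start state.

joint angles (θ0=0°, θ1=0°)

start: joint angles (θ0=0°, θ1=0°)
1. rotate(1, 90) → joint angles (θ0=0°, θ1=0°)
2. rotate(0, 180) → joint angles (θ0=0°, θ1=0°)
3. rotate(0, -90) → joint angles (θ0=0°, θ1=0°)
4. rotate(1, -90) → joint angles (θ0=0°, θ1=270°)
5. rotate(0, -90) → joint angles (θ0=0°, θ1=270°)
6. rotate(1, 90) → joint angles (θ0=0°, θ1=0°)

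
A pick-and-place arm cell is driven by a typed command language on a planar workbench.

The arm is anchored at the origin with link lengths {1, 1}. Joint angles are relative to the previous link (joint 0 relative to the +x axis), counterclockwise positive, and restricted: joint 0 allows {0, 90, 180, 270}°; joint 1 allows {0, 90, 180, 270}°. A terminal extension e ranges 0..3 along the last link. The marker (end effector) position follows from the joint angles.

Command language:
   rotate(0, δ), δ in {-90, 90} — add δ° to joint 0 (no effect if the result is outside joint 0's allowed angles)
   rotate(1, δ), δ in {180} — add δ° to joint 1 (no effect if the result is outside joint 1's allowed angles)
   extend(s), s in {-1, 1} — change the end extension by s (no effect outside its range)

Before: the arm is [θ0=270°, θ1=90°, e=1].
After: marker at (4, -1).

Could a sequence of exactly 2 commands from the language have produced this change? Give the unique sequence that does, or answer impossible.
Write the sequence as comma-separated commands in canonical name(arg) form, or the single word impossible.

begin: [θ0=270°, θ1=90°, e=1]
1. extend(1) → [θ0=270°, θ1=90°, e=2]
2. extend(1) → [θ0=270°, θ1=90°, e=3]
all 25 alternatives checked — unique.

extend(1), extend(1)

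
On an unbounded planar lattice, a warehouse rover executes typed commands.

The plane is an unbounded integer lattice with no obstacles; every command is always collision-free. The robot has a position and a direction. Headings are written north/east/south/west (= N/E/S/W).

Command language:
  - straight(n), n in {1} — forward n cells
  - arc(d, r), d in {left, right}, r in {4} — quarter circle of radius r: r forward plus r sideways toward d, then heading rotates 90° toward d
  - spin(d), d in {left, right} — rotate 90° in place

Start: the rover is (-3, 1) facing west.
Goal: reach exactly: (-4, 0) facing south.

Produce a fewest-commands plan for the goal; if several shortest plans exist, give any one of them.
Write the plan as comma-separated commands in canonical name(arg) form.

from: (-3, 1) facing west
t=1 straight(1) ⇒ (-4, 1) facing west
t=2 spin(left) ⇒ (-4, 1) facing south
t=3 straight(1) ⇒ (-4, 0) facing south
minimal: 3 command(s), checked below 3.

straight(1), spin(left), straight(1)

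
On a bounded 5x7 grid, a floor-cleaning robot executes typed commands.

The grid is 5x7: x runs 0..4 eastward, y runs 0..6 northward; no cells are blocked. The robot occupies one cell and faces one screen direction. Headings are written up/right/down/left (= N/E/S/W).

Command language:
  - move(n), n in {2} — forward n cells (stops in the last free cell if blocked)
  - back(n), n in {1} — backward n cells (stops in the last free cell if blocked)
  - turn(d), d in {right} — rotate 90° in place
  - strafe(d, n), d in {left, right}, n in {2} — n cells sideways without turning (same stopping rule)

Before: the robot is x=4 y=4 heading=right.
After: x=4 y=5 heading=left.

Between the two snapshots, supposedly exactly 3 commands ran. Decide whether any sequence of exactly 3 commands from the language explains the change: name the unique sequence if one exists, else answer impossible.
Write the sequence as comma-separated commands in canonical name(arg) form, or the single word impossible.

turn(right), back(1), turn(right)

key: cell and facing (now W) both changed — the 3 commands mix motion and turning
t0: x=4 y=4 heading=right
[1] after turn(right): x=4 y=4 heading=down
[2] after back(1): x=4 y=5 heading=down
[3] after turn(right): x=4 y=5 heading=left
no rival 3-sequence matches.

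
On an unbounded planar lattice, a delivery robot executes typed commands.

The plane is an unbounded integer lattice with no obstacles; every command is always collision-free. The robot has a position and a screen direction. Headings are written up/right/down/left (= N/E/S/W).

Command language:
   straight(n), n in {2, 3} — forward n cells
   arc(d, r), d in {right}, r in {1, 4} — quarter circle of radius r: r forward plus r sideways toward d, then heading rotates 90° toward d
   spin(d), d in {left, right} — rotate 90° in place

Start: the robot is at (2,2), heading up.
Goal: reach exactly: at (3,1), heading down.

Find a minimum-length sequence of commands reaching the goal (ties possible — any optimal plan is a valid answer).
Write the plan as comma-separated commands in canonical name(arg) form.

begin: at (2,2), heading up
[1] after spin(right): at (2,2), heading right
[2] after arc(right, 1): at (3,1), heading down
nothing shorter than 2 reaches the goal.

spin(right), arc(right, 1)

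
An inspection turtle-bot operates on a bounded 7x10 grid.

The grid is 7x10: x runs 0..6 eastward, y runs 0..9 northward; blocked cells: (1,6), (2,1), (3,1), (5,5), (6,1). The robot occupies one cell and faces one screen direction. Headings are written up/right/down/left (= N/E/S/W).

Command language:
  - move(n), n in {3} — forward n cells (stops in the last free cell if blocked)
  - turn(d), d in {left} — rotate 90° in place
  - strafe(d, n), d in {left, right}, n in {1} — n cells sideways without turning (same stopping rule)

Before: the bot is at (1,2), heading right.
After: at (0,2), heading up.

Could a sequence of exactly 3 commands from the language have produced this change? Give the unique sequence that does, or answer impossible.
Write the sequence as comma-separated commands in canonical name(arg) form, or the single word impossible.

turn(left), strafe(left, 1), strafe(left, 1)

key: cell and facing (now N) both changed — the 3 commands mix motion and turning
start: at (1,2), heading right
1. turn(left) → at (1,2), heading up
2. strafe(left, 1) → at (0,2), heading up
3. strafe(left, 1) → at (0,2), heading up
all 64 alternatives checked — unique.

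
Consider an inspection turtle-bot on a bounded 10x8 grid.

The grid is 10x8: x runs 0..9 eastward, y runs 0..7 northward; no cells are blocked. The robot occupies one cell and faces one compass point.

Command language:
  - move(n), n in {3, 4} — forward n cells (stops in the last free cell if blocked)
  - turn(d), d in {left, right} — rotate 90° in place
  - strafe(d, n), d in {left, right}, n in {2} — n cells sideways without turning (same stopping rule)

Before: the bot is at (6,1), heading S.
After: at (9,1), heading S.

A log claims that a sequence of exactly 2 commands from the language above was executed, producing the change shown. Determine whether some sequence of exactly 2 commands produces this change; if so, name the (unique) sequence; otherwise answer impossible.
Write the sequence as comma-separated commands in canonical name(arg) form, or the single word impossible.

key: heading stays S — no command in the sequence turns
from: at (6,1), heading S
[1] after strafe(left, 2): at (8,1), heading S
[2] after strafe(left, 2): at (9,1), heading S
no other 2-command option fits: unique.

strafe(left, 2), strafe(left, 2)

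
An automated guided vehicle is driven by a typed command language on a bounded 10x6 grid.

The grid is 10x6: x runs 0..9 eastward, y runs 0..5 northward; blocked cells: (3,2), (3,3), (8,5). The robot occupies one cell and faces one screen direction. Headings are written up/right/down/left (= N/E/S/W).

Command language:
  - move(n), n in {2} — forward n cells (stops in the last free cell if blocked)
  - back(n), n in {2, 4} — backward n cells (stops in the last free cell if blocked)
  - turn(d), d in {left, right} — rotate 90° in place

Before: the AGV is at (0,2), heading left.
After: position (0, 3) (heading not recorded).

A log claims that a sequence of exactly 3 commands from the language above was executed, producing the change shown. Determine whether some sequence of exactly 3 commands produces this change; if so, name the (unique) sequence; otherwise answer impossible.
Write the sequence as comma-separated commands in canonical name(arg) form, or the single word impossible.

turn(left), back(4), move(2)

key: back(4) runs into the grid edge before its full distance
initial: at (0,2), heading left
step 1 (turn(left)): at (0,2), heading down
step 2 (back(4)): at (0,5), heading down
step 3 (move(2)): at (0,3), heading down
uniquely the one of 125 3-step routes that fits.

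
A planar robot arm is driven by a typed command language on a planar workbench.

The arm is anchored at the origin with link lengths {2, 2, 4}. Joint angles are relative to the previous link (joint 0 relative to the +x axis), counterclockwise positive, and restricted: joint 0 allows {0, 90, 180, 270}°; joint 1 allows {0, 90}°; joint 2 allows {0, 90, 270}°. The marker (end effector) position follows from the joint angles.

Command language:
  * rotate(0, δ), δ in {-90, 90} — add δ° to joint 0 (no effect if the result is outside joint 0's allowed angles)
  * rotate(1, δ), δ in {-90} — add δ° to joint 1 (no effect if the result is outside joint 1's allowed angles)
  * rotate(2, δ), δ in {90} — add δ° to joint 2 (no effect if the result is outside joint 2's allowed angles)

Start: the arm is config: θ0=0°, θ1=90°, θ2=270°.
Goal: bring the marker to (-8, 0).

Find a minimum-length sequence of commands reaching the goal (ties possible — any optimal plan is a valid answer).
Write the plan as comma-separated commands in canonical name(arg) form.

rotate(0, -90), rotate(0, -90), rotate(2, 90), rotate(1, -90)

initial: config: θ0=0°, θ1=90°, θ2=270°
step 1 (rotate(0, -90)): config: θ0=270°, θ1=90°, θ2=270°
step 2 (rotate(0, -90)): config: θ0=180°, θ1=90°, θ2=270°
step 3 (rotate(2, 90)): config: θ0=180°, θ1=90°, θ2=0°
step 4 (rotate(1, -90)): config: θ0=180°, θ1=0°, θ2=0°
minimal: 4 command(s), checked below 4.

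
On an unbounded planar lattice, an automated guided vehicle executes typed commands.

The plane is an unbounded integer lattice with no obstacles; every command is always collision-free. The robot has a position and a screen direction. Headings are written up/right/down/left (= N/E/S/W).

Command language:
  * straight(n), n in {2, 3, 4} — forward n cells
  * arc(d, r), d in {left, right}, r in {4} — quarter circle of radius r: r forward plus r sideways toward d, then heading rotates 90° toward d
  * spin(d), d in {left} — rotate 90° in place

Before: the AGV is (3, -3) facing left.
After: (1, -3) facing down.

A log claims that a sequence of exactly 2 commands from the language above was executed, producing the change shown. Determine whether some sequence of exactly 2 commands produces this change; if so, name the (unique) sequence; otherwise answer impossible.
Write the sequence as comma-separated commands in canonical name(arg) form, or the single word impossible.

key: order matters: swapping straight(2) and spin(left) lands elsewhere
begin: (3, -3) facing left
t=1 straight(2) ⇒ (1, -3) facing left
t=2 spin(left) ⇒ (1, -3) facing down
uniquely the one of 36 2-step routes that fits.

straight(2), spin(left)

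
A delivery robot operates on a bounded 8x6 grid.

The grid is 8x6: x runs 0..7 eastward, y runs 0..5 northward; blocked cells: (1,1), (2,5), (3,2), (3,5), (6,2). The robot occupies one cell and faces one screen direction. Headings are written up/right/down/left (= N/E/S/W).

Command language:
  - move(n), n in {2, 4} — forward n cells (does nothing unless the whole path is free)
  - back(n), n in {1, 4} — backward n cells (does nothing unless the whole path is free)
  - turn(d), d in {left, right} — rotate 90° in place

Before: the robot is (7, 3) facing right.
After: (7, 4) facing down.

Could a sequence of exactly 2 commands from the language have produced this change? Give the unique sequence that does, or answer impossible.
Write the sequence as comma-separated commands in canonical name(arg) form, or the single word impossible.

turn(right), back(1)

key: order matters: swapping turn(right) and back(1) lands elsewhere
t0: (7, 3) facing right
t=1 turn(right) ⇒ (7, 3) facing down
t=2 back(1) ⇒ (7, 4) facing down
no rival 2-sequence matches.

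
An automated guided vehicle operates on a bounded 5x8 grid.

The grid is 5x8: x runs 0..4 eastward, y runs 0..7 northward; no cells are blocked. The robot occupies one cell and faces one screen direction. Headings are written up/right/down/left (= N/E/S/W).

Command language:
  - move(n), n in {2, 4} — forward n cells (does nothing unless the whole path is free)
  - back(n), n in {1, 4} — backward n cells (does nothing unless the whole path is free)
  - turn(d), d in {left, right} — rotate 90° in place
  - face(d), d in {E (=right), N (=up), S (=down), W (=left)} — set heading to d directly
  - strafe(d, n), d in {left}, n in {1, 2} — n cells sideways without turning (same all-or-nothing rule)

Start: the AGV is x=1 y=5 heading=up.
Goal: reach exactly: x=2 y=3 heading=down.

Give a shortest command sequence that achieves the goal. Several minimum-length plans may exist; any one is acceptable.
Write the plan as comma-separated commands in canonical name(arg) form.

t0: x=1 y=5 heading=up
1. face(S) → x=1 y=5 heading=down
2. move(2) → x=1 y=3 heading=down
3. strafe(left, 1) → x=2 y=3 heading=down
minimal: 3 command(s), checked below 3.

face(S), move(2), strafe(left, 1)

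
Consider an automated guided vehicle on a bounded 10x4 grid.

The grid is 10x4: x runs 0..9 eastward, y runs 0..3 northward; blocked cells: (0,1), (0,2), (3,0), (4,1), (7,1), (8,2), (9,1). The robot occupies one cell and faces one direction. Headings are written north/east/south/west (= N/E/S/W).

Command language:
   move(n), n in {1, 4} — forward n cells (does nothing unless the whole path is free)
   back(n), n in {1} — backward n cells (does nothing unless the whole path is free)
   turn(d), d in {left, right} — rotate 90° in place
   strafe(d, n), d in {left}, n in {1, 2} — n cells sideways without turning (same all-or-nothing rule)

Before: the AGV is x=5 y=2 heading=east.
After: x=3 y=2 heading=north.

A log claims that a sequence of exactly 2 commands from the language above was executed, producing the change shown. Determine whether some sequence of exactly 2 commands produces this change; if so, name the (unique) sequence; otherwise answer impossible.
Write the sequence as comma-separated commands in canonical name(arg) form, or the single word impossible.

key: cell and facing (now N) both changed — the 2 commands mix motion and turning
start: x=5 y=2 heading=east
t=1 turn(left) ⇒ x=5 y=2 heading=north
t=2 strafe(left, 2) ⇒ x=3 y=2 heading=north
all 49 alternatives checked — unique.

turn(left), strafe(left, 2)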